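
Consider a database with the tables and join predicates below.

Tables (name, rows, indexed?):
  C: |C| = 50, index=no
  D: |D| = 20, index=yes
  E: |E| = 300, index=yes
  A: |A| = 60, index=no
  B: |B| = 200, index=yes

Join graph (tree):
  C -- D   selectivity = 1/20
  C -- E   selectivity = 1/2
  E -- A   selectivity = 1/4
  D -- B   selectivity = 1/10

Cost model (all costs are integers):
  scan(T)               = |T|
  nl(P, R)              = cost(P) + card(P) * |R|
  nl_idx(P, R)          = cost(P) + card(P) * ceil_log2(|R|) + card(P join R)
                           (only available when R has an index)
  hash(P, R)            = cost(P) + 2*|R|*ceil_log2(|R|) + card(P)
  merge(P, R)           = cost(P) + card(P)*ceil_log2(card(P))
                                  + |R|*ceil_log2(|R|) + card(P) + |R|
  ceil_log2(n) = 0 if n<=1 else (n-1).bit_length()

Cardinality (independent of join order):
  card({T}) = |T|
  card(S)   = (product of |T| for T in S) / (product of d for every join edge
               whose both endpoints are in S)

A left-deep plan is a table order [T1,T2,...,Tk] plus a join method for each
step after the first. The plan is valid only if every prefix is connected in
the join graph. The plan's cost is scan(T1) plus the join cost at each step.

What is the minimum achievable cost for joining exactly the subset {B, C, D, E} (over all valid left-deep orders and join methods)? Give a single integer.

Selinger DP over subsets of {B,C,D,E}:
  {C}: scan cost=50, card=50
  {D}: scan cost=20, card=20
  {E}: scan cost=300, card=300
  {B}: scan cost=200, card=200
  {CD}: card=50; try (D,hash)→300, (D,nl_idx)→350, (C,merge)→490, (D,merge)→520, (C,hash)→640, (C,nl)→1020 …(+1); best=300 via (D,hash)
  {CE}: card=7500; try (C,hash)→1200, (E,merge)→3400, (C,merge)→3650, (E,hash)→5500, (E,nl_idx)→8000, (E,nl)→15050 …(+1); best=1200 via (C,hash)
  {BD}: card=400; try (B,nl_idx)→580, (D,hash)→600, (D,nl_idx)→1600, (B,merge)→1940, (D,merge)→2120, (B,hash)→3240 …(+2); best=580 via (B,nl_idx)
  {CDE}: card=7500; try (E,merge)→3650, (E,hash)→5750, (E,nl_idx)→8250, (D,hash)→8900, (E,nl)→15300, (D,nl_idx)→46200 …(+2); best=3650 via (E,merge)
  {BCD}: card=1000; try (C,hash)→1580, (B,nl_idx)→1700, (B,merge)→2450, (B,hash)→3550, (C,merge)→4930, (B,nl)→10300 …(+1); best=1580 via (C,hash)
  {BCDE}: card=150000; try (E,hash)→7980, (B,hash)→14350, (E,merge)→15580, (B,merge)→110450, (E,nl_idx)→160580, (B,nl_idx)→213650 …(+2); best=7980 via (E,hash)

7980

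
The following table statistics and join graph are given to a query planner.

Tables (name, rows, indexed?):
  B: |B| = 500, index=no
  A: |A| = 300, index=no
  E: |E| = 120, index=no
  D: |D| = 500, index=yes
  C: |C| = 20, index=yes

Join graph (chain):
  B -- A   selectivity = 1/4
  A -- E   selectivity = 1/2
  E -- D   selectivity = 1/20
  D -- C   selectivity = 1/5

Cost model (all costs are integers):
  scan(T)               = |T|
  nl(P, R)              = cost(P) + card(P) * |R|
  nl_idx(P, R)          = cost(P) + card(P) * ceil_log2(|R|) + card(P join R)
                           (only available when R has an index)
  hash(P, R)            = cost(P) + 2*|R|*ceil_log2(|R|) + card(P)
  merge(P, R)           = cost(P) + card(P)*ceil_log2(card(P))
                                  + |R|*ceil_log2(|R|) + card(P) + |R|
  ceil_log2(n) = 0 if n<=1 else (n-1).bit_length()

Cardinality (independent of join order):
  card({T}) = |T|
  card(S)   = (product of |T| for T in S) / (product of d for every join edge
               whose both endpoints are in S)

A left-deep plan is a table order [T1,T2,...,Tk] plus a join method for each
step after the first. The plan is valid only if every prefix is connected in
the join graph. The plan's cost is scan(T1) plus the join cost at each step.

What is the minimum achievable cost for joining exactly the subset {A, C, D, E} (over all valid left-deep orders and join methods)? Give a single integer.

22280

Selinger DP over subsets of {A,C,D,E}:
  {A}: scan cost=300, card=300
  {E}: scan cost=120, card=120
  {D}: scan cost=500, card=500
  {C}: scan cost=20, card=20
  {AE}: card=18000; try (E,hash)→2280, (A,merge)→4080, (E,merge)→4260, (A,hash)→5640, (A,nl)→36120, (E,nl)→36300; best=2280 via (E,hash)
  {DE}: card=3000; try (E,hash)→2680, (D,nl_idx)→4200, (D,merge)→6080, (E,merge)→6460, (D,hash)→9240, (D,nl)→60120 …(+1); best=2680 via (E,hash)
  {CD}: card=2000; try (C,hash)→1200, (D,nl_idx)→2200, (C,nl_idx)→5000, (D,merge)→5140, (C,merge)→5620, (D,hash)→9040 …(+2); best=1200 via (C,hash)
  {ADE}: card=450000; try (A,hash)→11080, (D,hash)→29280, (A,merge)→44680, (D,merge)→295280, (D,nl_idx)→614280, (A,nl)→902680 …(+1); best=11080 via (A,hash)
  {CDE}: card=12000; try (E,hash)→4880, (C,hash)→5880, (E,merge)→26160, (C,nl_idx)→29680, (C,merge)→41800, (C,nl)→62680 …(+1); best=4880 via (E,hash)
  {ACDE}: card=1800000; try (A,hash)→22280, (A,merge)→187880, (C,hash)→461280, (A,nl)→3604880, (C,nl_idx)→4061080, (C,nl)→9011080 …(+1); best=22280 via (A,hash)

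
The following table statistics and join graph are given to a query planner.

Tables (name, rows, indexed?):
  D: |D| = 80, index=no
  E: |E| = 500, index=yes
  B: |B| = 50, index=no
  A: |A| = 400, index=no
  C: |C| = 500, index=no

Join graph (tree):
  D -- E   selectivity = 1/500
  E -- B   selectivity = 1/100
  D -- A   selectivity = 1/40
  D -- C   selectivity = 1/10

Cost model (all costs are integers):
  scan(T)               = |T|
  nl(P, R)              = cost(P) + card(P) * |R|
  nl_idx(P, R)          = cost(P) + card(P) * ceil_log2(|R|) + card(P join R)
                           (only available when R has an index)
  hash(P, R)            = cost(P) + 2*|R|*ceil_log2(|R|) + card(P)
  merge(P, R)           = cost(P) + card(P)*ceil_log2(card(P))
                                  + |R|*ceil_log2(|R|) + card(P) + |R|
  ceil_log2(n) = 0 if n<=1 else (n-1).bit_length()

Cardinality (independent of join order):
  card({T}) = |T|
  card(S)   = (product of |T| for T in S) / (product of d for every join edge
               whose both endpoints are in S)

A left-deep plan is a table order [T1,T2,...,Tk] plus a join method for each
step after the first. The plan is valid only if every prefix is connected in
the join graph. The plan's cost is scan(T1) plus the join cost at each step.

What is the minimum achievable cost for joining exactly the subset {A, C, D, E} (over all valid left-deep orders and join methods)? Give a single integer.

Selinger DP over subsets of {A,C,D,E}:
  {D}: scan cost=80, card=80
  {E}: scan cost=500, card=500
  {A}: scan cost=400, card=400
  {C}: scan cost=500, card=500
  {DE}: card=80; try (E,nl_idx)→880, (D,hash)→2120, (E,merge)→5720, (D,merge)→6140, (E,hash)→9160, (E,nl)→40080 …(+1); best=880 via (E,nl_idx)
  {AD}: card=800; try (D,hash)→1920, (A,merge)→4720, (D,merge)→5040, (A,hash)→7360, (A,nl)→32080, (D,nl)→32400; best=1920 via (D,hash)
  {CD}: card=4000; try (D,hash)→2120, (C,merge)→5720, (D,merge)→6140, (C,hash)→9160, (C,nl)→40080, (D,nl)→40500; best=2120 via (D,hash)
  {ADE}: card=800; try (A,merge)→5520, (A,hash)→8160, (E,nl_idx)→9920, (E,hash)→11720, (E,merge)→15720, (A,nl)→32880 …(+1); best=5520 via (A,merge)
  {CDE}: card=4000; try (C,merge)→6520, (C,hash)→9960, (E,hash)→15120, (C,nl)→40880, (E,nl_idx)→42120, (E,merge)→59120 …(+1); best=6520 via (C,merge)
  {ACD}: card=40000; try (C,hash)→11720, (A,hash)→13320, (C,merge)→15720, (A,merge)→58120, (C,nl)→401920, (A,nl)→1602120; best=11720 via (C,hash)
  {ACDE}: card=40000; try (C,hash)→15320, (A,hash)→17720, (C,merge)→19320, (E,hash)→60720, (A,merge)→62520, (C,nl)→405520 …(+4); best=15320 via (C,hash)

15320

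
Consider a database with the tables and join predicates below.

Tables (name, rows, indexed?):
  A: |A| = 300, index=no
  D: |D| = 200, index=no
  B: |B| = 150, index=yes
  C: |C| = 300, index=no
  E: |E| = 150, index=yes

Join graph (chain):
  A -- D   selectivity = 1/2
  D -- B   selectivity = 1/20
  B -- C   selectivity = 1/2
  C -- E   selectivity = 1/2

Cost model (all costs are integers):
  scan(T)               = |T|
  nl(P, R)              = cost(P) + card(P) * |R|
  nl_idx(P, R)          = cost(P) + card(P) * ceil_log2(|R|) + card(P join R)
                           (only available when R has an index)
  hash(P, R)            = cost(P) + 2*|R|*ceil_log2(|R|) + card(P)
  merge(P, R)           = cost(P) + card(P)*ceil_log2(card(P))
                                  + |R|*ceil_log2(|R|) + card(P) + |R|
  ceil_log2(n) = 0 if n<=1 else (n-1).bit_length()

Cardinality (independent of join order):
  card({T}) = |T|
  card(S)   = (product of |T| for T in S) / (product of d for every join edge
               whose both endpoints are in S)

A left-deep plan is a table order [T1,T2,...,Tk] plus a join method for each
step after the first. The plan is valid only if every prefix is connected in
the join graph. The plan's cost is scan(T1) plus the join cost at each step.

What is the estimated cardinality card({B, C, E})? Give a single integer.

1687500

Tables in S: B(150), C(300), E(150)
Edges inside S: B-C(d=2), C-E(d=2)
numerator = 150 * 300 * 150 = 6750000
denominator = 2 * 2 = 4
card(S) = 6750000 / 4 = 1687500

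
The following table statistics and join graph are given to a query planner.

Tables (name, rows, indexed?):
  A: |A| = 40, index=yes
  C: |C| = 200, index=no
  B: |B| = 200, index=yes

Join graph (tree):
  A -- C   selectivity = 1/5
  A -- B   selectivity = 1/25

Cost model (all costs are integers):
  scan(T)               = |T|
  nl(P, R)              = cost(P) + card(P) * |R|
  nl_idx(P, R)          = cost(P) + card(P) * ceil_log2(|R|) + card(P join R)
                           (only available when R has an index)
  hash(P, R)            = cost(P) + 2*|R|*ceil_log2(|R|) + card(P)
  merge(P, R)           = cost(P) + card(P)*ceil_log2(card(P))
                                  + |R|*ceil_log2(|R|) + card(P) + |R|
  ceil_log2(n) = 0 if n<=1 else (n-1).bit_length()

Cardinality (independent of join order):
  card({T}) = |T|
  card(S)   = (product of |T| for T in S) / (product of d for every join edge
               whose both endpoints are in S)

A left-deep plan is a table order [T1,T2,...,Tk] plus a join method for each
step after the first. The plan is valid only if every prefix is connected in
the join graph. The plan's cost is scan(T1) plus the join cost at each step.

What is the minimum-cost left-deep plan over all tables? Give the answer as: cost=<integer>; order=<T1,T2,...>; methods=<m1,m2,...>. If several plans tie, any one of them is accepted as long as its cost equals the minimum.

Selinger DP (subsets sized 1..n):
  {A}: scan cost=40, card=40
  {C}: scan cost=200, card=200
  {B}: scan cost=200, card=200
  {AC}: card=1600; try (A,hash)→880, (C,merge)→2120, (A,merge)→2280, (A,nl_idx)→3000, (C,hash)→3280, (C,nl)→8040 …(+1); best=880 via (A,hash)
  {AB}: card=320; try (B,nl_idx)→680, (A,hash)→880, (A,nl_idx)→1720, (B,merge)→2120, (A,merge)→2280, (B,hash)→3280 …(+2); best=680 via (B,nl_idx)
  {ABC}: card=12800; try (C,hash)→4200, (C,merge)→5680, (B,hash)→5680, (B,merge)→21880, (B,nl_idx)→26480, (C,nl)→64680 …(+1); best=4200 via (C,hash)

cost=4200; order=A,B,C; methods=nl_idx,hash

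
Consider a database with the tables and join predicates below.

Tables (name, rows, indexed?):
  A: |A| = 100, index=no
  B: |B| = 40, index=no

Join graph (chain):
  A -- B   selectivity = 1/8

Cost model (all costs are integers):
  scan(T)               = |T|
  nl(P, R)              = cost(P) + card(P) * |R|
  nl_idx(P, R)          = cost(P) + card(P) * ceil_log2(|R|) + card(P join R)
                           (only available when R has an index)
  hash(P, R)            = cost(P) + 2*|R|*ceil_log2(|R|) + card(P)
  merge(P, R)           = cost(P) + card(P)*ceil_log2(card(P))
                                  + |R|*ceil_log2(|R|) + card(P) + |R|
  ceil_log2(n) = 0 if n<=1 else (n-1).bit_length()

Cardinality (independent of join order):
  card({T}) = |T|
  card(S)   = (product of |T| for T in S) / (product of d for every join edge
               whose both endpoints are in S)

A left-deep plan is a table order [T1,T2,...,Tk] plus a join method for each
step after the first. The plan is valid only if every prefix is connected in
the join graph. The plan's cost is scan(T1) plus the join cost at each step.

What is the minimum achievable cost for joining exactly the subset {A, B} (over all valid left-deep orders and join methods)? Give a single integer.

Selinger DP over subsets of {A,B}:
  {A}: scan cost=100, card=100
  {B}: scan cost=40, card=40
  {AB}: card=500; try (B,hash)→680, (A,merge)→1120, (B,merge)→1180, (A,hash)→1480, (A,nl)→4040, (B,nl)→4100; best=680 via (B,hash)

680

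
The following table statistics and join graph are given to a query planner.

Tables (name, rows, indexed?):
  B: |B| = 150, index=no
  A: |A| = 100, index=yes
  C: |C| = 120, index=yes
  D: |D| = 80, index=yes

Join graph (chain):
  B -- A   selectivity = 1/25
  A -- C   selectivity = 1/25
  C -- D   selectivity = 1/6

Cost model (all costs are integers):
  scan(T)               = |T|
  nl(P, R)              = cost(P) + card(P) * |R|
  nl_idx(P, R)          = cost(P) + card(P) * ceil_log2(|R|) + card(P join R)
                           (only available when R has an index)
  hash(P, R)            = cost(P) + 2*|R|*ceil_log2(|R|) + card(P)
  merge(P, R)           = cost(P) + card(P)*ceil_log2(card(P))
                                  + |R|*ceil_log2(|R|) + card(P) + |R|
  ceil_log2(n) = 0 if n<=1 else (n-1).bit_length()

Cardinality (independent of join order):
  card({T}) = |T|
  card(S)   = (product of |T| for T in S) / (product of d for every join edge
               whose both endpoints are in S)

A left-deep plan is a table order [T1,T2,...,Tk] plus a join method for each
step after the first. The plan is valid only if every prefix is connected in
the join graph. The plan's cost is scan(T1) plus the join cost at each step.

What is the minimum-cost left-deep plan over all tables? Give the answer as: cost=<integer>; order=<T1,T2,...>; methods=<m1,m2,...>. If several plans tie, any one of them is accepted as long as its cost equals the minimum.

Selinger DP (subsets sized 1..n):
  {B}: scan cost=150, card=150
  {A}: scan cost=100, card=100
  {C}: scan cost=120, card=120
  {D}: scan cost=80, card=80
  {AB}: card=600; try (A,hash)→1700, (A,nl_idx)→1800, (B,merge)→2250, (A,merge)→2300, (B,hash)→2600, (B,nl)→15100 …(+1); best=1700 via (A,hash)
  {AC}: card=480; try (C,nl_idx)→1280, (A,nl_idx)→1440, (A,hash)→1640, (C,merge)→1860, (C,hash)→1880, (A,merge)→1880 …(+2); best=1280 via (C,nl_idx)
  {CD}: card=1600; try (D,hash)→1360, (C,merge)→1680, (D,merge)→1720, (C,hash)→1840, (C,nl_idx)→2240, (D,nl_idx)→2560 …(+2); best=1360 via (D,hash)
  {ABC}: card=2880; try (C,hash)→3980, (B,hash)→4160, (B,merge)→7430, (C,nl_idx)→8780, (C,merge)→9260, (B,nl)→73280 …(+1); best=3980 via (C,hash)
  {ACD}: card=6400; try (D,hash)→2880, (A,hash)→4360, (D,merge)→6720, (D,nl_idx)→11040, (A,nl_idx)→18960, (A,merge)→21360 …(+2); best=2880 via (D,hash)
  {ABCD}: card=38400; try (D,hash)→7980, (B,hash)→11680, (D,merge)→42060, (D,nl_idx)→62540, (B,merge)→93830, (D,nl)→234380 …(+1); best=7980 via (D,hash)

cost=7980; order=B,A,C,D; methods=hash,hash,hash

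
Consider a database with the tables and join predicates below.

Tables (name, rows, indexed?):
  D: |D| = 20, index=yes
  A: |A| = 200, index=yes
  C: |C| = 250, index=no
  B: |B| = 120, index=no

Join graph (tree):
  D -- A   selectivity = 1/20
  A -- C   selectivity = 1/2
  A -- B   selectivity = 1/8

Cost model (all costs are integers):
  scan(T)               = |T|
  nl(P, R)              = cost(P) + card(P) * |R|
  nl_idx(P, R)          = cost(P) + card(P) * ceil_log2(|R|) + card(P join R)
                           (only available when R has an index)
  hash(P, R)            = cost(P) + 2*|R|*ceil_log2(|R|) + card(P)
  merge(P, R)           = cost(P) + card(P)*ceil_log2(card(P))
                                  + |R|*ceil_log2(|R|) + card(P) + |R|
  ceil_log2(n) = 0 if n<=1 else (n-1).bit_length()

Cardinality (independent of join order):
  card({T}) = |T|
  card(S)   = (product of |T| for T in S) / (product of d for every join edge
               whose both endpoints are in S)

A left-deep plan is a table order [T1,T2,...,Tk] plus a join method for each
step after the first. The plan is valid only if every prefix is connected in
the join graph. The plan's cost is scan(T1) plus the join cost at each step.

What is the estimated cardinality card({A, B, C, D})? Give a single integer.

Tables in S: A(200), B(120), C(250), D(20)
Edges inside S: D-A(d=20), A-C(d=2), A-B(d=8)
numerator = 200 * 120 * 250 * 20 = 120000000
denominator = 20 * 2 * 8 = 320
card(S) = 120000000 / 320 = 375000

375000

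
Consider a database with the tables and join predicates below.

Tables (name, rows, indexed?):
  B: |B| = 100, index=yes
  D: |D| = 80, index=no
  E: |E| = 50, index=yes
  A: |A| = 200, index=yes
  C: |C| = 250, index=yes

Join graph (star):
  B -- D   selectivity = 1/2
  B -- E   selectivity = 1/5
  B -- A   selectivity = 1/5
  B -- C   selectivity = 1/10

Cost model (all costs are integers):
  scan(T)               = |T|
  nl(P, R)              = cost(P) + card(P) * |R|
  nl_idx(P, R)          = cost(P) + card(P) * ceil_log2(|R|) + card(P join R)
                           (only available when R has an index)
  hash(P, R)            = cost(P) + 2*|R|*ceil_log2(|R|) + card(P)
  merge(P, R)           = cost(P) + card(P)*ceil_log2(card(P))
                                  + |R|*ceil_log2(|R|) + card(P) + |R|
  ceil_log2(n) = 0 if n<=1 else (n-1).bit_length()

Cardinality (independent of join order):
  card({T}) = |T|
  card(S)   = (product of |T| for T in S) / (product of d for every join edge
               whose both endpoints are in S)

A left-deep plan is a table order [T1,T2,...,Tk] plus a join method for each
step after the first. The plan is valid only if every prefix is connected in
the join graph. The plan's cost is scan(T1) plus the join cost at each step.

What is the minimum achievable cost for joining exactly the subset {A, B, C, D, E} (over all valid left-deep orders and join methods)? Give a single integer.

Selinger DP over subsets of {A,B,C,D,E}:
  {B}: scan cost=100, card=100
  {D}: scan cost=80, card=80
  {E}: scan cost=50, card=50
  {A}: scan cost=200, card=200
  {C}: scan cost=250, card=250
  {BD}: card=4000; try (D,hash)→1320, (B,merge)→1520, (D,merge)→1540, (B,hash)→1560, (B,nl_idx)→4640, (B,nl)→8080 …(+1); best=1320 via (D,hash)
  {BE}: card=1000; try (E,hash)→800, (B,merge)→1200, (E,merge)→1250, (B,nl_idx)→1400, (B,hash)→1500, (E,nl_idx)→1700 …(+2); best=800 via (E,hash)
  {AB}: card=4000; try (B,hash)→1800, (A,merge)→2700, (B,merge)→2800, (A,hash)→3400, (A,nl_idx)→4900, (B,nl_idx)→5600 …(+2); best=1800 via (B,hash)
  {BC}: card=2500; try (B,hash)→1900, (C,merge)→3150, (B,merge)→3300, (C,nl_idx)→3400, (C,hash)→4200, (B,nl_idx)→4500 …(+2); best=1900 via (B,hash)
  {BDE}: card=40000; try (D,hash)→2920, (E,hash)→5920, (D,merge)→12440, (E,merge)→53670, (E,nl_idx)→65320, (D,nl)→80800 …(+1); best=2920 via (D,hash)
  {ABD}: card=160000; try (D,hash)→6920, (A,hash)→8520, (D,merge)→54440, (A,merge)→55120, (A,nl_idx)→193320, (D,nl)→321800 …(+1); best=6920 via (D,hash)
  {BCD}: card=100000; try (D,hash)→5520, (C,hash)→9320, (D,merge)→35040, (C,merge)→55570, (C,nl_idx)→133320, (D,nl)→201900 …(+1); best=5520 via (D,hash)
  {ABE}: card=40000; try (A,hash)→5000, (E,hash)→6400, (A,merge)→13600, (A,nl_idx)→48800, (E,merge)→54150, (E,nl_idx)→65800 …(+2); best=5000 via (A,hash)
  {BCE}: card=25000; try (E,hash)→5000, (C,hash)→5800, (C,merge)→14050, (C,nl_idx)→33800, (E,merge)→34750, (E,nl_idx)→41900 …(+2); best=5000 via (E,hash)
  {ABC}: card=100000; try (A,hash)→7600, (C,hash)→9800, (A,merge)→36200, (C,merge)→56050, (A,nl_idx)→121900, (C,nl_idx)→133800 …(+2); best=7600 via (A,hash)
  {ABDE}: card=1600000; try (D,hash)→46120, (A,hash)→46120, (E,hash)→167520, (A,merge)→684720, (D,merge)→685640, (A,nl_idx)→1922920 …(+5); best=46120 via (D,hash)
  {BCDE}: card=1000000; try (D,hash)→31120, (C,hash)→46920, (E,hash)→106120, (D,merge)→405640, (C,merge)→685170, (C,nl_idx)→1322920 …(+5); best=31120 via (D,hash)
  {ABCD}: card=4000000; try (D,hash)→108720, (A,hash)→108720, (C,hash)→170920, (A,merge)→1807320, (D,merge)→1808240, (C,merge)→3049170 …(+5); best=108720 via (D,hash)
  {ABCE}: card=1000000; try (A,hash)→33200, (C,hash)→49000, (E,hash)→108200, (A,merge)→406800, (C,merge)→687250, (A,nl_idx)→1205000 …(+6); best=33200 via (A,hash)
  {ABCDE}: card=40000000; try (D,hash)→1034320, (A,hash)→1034320, (C,hash)→1650120, (E,hash)→4109320, (A,merge)→21032920, (D,merge)→21033840 …(+9); best=1034320 via (D,hash)

1034320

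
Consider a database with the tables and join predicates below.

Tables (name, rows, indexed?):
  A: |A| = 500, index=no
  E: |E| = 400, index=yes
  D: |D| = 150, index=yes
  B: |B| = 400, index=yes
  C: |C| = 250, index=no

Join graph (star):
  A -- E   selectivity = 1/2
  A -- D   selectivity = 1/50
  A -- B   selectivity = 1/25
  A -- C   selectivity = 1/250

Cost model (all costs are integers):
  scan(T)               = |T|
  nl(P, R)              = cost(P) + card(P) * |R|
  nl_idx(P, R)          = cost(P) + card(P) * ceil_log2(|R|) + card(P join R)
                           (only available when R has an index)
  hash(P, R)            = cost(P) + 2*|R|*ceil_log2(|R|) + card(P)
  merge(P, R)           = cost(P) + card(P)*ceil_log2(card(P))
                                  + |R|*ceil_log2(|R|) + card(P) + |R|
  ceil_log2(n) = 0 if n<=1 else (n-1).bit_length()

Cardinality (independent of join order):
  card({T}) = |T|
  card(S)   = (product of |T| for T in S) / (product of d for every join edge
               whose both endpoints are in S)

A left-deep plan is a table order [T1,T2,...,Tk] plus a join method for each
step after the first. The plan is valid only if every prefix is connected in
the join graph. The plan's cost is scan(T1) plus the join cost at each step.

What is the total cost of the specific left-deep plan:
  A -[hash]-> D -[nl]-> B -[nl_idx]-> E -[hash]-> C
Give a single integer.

step 1: scan A: cost=500, card=500
step 2: join D via hash
    card(P join D) = 500*150/(50) = 1500
    cost = 500 + 2*150*8 + 500 = 3400
step 3: join B via nl
    card(P join B) = 1500*400/(25) = 24000
    cost = 3400 + 1500*400 = 603400
step 4: join E via nl_idx
    card(P join E) = 24000*400/(2) = 4800000
    cost = 603400 + 24000*9 + 4800000 = 5619400
step 5: join C via hash
    card(P join C) = 4800000*250/(250) = 4800000
    cost = 5619400 + 2*250*8 + 4800000 = 10423400

10423400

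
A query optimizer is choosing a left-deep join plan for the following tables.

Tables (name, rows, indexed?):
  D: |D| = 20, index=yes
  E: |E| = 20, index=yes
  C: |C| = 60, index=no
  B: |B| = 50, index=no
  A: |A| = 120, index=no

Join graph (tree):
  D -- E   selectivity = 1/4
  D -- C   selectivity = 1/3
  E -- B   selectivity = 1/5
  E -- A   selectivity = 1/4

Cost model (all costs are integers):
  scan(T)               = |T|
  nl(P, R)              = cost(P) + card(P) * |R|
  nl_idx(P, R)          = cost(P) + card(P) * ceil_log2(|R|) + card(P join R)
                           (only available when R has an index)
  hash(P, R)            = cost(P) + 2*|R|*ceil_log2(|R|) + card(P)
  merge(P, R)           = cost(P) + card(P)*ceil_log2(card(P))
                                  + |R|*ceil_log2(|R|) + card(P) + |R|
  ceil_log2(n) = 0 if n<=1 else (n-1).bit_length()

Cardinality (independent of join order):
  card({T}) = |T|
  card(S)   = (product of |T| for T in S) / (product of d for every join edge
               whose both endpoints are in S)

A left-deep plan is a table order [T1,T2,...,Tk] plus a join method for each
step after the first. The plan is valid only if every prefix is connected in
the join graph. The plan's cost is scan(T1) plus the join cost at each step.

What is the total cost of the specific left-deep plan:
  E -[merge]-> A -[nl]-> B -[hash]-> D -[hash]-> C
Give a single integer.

step 1: scan E: cost=20, card=20
step 2: join A via merge
    card(P join A) = 20*120/(4) = 600
    cost = 20 + 20*5 + 120*7 + 20 + 120 = 1100
step 3: join B via nl
    card(P join B) = 600*50/(5) = 6000
    cost = 1100 + 600*50 = 31100
step 4: join D via hash
    card(P join D) = 6000*20/(4) = 30000
    cost = 31100 + 2*20*5 + 6000 = 37300
step 5: join C via hash
    card(P join C) = 30000*60/(3) = 600000
    cost = 37300 + 2*60*6 + 30000 = 68020

68020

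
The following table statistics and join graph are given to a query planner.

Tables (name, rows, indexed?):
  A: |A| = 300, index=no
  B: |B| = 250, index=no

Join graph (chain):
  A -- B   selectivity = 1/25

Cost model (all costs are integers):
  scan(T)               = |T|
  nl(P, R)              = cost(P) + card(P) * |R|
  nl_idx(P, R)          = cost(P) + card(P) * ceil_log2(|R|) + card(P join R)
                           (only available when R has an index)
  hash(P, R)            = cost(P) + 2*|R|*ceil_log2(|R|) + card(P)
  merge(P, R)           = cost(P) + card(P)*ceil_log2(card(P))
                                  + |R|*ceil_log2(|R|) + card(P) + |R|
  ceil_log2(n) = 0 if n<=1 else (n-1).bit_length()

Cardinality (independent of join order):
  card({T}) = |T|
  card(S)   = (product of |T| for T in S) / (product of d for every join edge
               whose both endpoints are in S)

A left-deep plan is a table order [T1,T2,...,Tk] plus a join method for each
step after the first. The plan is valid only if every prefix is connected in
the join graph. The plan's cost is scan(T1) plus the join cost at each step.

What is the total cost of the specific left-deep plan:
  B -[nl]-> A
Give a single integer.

step 1: scan B: cost=250, card=250
step 2: join A via nl
    card(P join A) = 250*300/(25) = 3000
    cost = 250 + 250*300 = 75250

75250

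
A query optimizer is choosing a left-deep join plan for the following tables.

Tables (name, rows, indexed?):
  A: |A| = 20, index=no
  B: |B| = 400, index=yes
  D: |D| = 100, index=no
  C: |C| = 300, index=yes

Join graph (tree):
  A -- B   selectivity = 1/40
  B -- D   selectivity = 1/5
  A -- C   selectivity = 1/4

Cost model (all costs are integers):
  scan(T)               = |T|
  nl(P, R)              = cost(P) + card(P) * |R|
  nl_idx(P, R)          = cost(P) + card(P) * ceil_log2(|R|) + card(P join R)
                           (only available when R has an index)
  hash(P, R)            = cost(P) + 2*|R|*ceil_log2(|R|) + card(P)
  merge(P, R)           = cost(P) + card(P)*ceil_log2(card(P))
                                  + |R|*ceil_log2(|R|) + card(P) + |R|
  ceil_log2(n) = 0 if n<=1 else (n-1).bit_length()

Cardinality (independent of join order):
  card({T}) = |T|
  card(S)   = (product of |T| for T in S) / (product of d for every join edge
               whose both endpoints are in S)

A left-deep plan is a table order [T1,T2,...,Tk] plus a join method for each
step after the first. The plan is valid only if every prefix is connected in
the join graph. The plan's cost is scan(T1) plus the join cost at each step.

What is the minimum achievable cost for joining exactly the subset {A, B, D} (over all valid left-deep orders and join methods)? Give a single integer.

2000

Selinger DP over subsets of {A,B,D}:
  {A}: scan cost=20, card=20
  {B}: scan cost=400, card=400
  {D}: scan cost=100, card=100
  {AB}: card=200; try (B,nl_idx)→400, (A,hash)→1000, (B,merge)→4140, (A,merge)→4520, (B,hash)→7240, (B,nl)→8020 …(+1); best=400 via (B,nl_idx)
  {BD}: card=8000; try (D,hash)→2200, (B,merge)→4900, (D,merge)→5200, (B,hash)→7400, (B,nl_idx)→9000, (B,nl)→40100 …(+1); best=2200 via (D,hash)
  {ABD}: card=4000; try (D,hash)→2000, (D,merge)→3000, (A,hash)→10400, (D,nl)→20400, (A,merge)→114320, (A,nl)→162200; best=2000 via (D,hash)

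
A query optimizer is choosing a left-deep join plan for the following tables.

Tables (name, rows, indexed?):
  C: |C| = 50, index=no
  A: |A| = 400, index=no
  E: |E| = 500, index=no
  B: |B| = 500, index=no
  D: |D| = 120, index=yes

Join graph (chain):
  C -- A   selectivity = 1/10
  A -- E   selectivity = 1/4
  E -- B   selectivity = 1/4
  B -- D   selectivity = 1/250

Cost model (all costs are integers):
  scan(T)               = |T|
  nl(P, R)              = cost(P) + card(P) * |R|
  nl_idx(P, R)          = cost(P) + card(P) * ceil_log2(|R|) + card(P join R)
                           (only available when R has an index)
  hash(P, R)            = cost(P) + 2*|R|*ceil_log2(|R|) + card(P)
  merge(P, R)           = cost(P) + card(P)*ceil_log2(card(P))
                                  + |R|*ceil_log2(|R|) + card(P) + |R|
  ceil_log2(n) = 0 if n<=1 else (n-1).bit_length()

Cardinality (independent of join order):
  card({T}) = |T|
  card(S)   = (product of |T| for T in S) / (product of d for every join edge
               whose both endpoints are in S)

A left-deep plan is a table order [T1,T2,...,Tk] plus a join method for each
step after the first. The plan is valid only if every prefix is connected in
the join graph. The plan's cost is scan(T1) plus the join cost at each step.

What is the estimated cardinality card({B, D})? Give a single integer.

240

Tables in S: B(500), D(120)
Edges inside S: B-D(d=250)
numerator = 500 * 120 = 60000
denominator = 250 = 250
card(S) = 60000 / 250 = 240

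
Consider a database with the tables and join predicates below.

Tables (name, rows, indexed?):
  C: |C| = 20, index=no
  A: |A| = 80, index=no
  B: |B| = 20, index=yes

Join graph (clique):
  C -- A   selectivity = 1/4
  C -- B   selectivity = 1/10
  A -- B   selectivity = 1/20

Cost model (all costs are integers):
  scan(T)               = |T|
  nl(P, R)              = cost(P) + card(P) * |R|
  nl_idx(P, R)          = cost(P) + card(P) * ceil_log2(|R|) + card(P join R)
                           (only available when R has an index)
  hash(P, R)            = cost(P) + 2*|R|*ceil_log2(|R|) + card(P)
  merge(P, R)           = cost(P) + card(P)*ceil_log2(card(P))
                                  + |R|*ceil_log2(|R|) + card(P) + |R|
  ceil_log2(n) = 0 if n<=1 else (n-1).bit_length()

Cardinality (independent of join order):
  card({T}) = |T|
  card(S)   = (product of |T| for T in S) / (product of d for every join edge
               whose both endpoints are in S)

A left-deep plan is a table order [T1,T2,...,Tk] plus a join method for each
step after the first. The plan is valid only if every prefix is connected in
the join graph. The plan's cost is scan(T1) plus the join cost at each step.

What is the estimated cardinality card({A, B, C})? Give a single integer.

Tables in S: A(80), B(20), C(20)
Edges inside S: C-A(d=4), C-B(d=10), A-B(d=20)
numerator = 80 * 20 * 20 = 32000
denominator = 4 * 10 * 20 = 800
card(S) = 32000 / 800 = 40

40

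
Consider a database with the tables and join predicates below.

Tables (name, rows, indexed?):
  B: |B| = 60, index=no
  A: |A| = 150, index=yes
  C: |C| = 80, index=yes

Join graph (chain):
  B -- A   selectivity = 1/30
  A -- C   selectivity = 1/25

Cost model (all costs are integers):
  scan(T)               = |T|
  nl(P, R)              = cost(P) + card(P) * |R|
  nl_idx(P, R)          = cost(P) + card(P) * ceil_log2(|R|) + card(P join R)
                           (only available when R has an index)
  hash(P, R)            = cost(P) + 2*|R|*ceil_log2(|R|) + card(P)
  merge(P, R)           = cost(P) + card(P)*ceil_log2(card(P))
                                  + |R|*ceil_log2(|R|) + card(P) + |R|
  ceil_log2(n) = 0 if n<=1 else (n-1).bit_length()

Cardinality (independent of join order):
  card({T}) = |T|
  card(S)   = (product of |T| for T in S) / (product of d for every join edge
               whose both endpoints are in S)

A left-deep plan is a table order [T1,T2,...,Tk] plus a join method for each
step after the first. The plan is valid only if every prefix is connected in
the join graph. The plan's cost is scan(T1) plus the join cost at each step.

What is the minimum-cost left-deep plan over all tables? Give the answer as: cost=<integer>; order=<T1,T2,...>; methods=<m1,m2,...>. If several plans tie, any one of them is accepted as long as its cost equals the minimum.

cost=2260; order=B,A,C; methods=nl_idx,hash

Selinger DP (subsets sized 1..n):
  {B}: scan cost=60, card=60
  {A}: scan cost=150, card=150
  {C}: scan cost=80, card=80
  {AB}: card=300; try (A,nl_idx)→840, (B,hash)→1020, (A,merge)→1830, (B,merge)→1920, (A,hash)→2520, (A,nl)→9060 …(+1); best=840 via (A,nl_idx)
  {AC}: card=480; try (A,nl_idx)→1200, (C,hash)→1420, (C,nl_idx)→1680, (A,merge)→2070, (C,merge)→2140, (A,hash)→2560 …(+2); best=1200 via (A,nl_idx)
  {ABC}: card=960; try (C,hash)→2260, (B,hash)→2400, (C,nl_idx)→3900, (C,merge)→4480, (B,merge)→6420, (C,nl)→24840 …(+1); best=2260 via (C,hash)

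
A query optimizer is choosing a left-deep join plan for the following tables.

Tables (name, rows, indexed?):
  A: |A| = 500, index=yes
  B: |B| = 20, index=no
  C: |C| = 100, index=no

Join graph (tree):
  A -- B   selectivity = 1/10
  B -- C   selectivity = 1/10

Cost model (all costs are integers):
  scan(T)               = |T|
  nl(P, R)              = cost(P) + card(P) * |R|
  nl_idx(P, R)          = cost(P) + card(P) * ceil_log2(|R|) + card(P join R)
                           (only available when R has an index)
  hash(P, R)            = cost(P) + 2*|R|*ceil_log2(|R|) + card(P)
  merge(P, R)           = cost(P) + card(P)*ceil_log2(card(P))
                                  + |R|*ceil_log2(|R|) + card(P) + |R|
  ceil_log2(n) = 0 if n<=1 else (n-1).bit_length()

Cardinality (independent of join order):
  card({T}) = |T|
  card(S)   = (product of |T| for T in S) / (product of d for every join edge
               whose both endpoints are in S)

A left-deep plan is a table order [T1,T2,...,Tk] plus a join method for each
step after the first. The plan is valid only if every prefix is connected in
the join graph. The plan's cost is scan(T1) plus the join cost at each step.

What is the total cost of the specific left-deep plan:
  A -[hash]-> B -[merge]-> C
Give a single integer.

step 1: scan A: cost=500, card=500
step 2: join B via hash
    card(P join B) = 500*20/(10) = 1000
    cost = 500 + 2*20*5 + 500 = 1200
step 3: join C via merge
    card(P join C) = 1000*100/(10) = 10000
    cost = 1200 + 1000*10 + 100*7 + 1000 + 100 = 13000

13000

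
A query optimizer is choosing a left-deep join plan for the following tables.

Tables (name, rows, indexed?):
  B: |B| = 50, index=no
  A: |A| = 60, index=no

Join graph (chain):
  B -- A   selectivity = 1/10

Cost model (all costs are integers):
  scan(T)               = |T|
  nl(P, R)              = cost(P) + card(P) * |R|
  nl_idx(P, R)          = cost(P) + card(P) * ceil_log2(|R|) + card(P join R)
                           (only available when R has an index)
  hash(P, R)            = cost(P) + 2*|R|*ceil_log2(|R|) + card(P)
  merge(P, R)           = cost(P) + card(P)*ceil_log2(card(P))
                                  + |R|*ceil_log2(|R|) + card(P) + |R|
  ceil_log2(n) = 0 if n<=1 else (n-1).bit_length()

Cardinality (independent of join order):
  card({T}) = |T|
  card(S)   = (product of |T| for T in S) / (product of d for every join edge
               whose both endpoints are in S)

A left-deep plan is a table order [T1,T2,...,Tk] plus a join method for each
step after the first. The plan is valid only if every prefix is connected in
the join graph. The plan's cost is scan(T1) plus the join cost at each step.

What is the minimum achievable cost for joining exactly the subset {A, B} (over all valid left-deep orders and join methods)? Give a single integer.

720

Selinger DP over subsets of {A,B}:
  {B}: scan cost=50, card=50
  {A}: scan cost=60, card=60
  {AB}: card=300; try (B,hash)→720, (A,hash)→820, (A,merge)→820, (B,merge)→830, (A,nl)→3050, (B,nl)→3060; best=720 via (B,hash)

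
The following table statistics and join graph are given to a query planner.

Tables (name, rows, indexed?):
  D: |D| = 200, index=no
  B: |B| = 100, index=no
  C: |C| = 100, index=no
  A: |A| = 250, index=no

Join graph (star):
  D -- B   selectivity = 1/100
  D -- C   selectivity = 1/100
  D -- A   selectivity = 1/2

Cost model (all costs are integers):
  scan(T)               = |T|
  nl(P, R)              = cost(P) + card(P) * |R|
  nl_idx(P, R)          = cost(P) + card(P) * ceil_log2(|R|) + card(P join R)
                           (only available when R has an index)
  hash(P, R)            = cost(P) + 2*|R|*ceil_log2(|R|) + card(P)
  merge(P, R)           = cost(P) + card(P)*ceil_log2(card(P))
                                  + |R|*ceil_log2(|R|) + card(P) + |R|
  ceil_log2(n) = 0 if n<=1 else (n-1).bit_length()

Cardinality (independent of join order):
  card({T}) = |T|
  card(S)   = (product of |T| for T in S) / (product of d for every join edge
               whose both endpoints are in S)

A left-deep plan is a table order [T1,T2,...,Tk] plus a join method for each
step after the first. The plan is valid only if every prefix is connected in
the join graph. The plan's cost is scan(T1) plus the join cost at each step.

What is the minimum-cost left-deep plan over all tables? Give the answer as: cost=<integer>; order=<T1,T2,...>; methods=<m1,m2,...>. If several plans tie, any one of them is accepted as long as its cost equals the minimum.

cost=7450; order=D,B,C,A; methods=hash,hash,merge

Selinger DP (subsets sized 1..n):
  {D}: scan cost=200, card=200
  {B}: scan cost=100, card=100
  {C}: scan cost=100, card=100
  {A}: scan cost=250, card=250
  {BD}: card=200; try (B,hash)→1800, (D,merge)→2700, (B,merge)→2800, (D,hash)→3400, (D,nl)→20100, (B,nl)→20200; best=1800 via (B,hash)
  {CD}: card=200; try (C,hash)→1800, (D,merge)→2700, (C,merge)→2800, (D,hash)→3400, (D,nl)→20100, (C,nl)→20200; best=1800 via (C,hash)
  {AD}: card=25000; try (D,hash)→3700, (A,merge)→4250, (D,merge)→4300, (A,hash)→4400, (A,nl)→50200, (D,nl)→50250; best=3700 via (D,hash)
  {BCD}: card=200; try (C,hash)→3400, (B,hash)→3400, (C,merge)→4400, (B,merge)→4400, (C,nl)→21800, (B,nl)→21800; best=3400 via (C,hash)
  {ABD}: card=25000; try (A,merge)→5850, (A,hash)→6000, (B,hash)→30100, (A,nl)→51800, (B,merge)→404500, (B,nl)→2503700; best=5850 via (A,merge)
  {ACD}: card=25000; try (A,merge)→5850, (A,hash)→6000, (C,hash)→30100, (A,nl)→51800, (C,merge)→404500, (C,nl)→2503700; best=5850 via (A,merge)
  {ABCD}: card=25000; try (A,merge)→7450, (A,hash)→7600, (C,hash)→32250, (B,hash)→32250, (A,nl)→53400, (C,merge)→406650 …(+3); best=7450 via (A,merge)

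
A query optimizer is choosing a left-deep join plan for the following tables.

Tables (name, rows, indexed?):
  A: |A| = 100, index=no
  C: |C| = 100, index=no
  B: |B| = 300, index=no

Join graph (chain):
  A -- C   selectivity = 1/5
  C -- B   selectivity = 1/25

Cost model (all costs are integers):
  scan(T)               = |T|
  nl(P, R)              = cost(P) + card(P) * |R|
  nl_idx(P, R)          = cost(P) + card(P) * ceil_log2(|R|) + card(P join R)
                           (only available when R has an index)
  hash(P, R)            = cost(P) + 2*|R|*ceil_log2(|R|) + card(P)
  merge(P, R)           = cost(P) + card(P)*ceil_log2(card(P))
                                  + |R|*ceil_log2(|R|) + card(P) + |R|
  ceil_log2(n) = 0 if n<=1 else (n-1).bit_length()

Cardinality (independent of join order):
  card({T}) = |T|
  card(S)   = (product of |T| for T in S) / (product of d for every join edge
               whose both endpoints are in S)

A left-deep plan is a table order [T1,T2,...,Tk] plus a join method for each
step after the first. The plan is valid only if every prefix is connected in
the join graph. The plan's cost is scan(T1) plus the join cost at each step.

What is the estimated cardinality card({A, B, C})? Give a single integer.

Tables in S: A(100), B(300), C(100)
Edges inside S: A-C(d=5), C-B(d=25)
numerator = 100 * 300 * 100 = 3000000
denominator = 5 * 25 = 125
card(S) = 3000000 / 125 = 24000

24000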